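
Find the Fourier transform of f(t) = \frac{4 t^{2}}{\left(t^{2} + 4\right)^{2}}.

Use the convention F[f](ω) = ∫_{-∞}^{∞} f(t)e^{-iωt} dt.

F(ω) = \pi \left(1 - 2 \left|{\omega}\right|\right) e^{- 2 \left|{\omega}\right|}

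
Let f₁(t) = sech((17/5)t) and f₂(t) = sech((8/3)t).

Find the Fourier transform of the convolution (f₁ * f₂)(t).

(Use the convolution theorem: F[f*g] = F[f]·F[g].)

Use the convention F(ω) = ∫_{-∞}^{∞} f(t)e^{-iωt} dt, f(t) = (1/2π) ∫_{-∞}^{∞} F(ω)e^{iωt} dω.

F[f₁*f₂](ω) = \frac{15 \pi^{2}}{136 \cosh{\left(\frac{5 \pi \omega}{34} \right)} \cosh{\left(\frac{3 \pi \omega}{16} \right)}}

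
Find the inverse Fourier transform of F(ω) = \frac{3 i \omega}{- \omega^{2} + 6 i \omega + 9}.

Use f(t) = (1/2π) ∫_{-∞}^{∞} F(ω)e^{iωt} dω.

f(t) = 3 \left(1 - 3 t\right) e^{- 3 t} u\left(t\right)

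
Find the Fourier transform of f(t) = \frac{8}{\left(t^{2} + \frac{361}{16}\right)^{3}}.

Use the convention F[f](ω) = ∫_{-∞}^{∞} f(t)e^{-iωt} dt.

F(ω) = \frac{64 \pi \left(361 \omega^{2} + 228 \left|{\omega}\right| + 48\right) e^{- \frac{19 \left|{\omega}\right|}{4}}}{2476099}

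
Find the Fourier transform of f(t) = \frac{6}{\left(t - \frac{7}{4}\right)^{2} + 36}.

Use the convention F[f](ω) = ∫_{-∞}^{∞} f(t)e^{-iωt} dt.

F(ω) = \pi e^{- \frac{7 i \omega}{4} - 6 \left|{\omega}\right|}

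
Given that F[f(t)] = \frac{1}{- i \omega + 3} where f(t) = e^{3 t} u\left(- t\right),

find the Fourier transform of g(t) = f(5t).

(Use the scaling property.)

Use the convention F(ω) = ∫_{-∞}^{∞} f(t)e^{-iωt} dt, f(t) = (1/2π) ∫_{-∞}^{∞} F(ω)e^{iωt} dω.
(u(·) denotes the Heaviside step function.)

F[g](ω) = \frac{i}{\omega + 15 i}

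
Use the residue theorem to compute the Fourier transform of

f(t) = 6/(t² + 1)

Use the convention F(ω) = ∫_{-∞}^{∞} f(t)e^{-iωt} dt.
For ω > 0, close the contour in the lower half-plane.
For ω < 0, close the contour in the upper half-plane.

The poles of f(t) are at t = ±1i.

Let g(z) = f(z)e^{-iωz}; for large |z| the factor e^{-iωz} decays in the lower half-plane when ω > 0 and in the upper half-plane when ω < 0.

Case ω > 0 (lower half-plane, clockwise contour ⇒ F(ω) = -2πi·ΣRes):
  Res_{z = - i} g(z) = 3 i e^{- \omega}
  F(ω) = -2πi·ΣRes = 6 \pi e^{- \omega}

Case ω < 0 (upper half-plane, counterclockwise contour ⇒ F(ω) = +2πi·ΣRes):
  Res_{z = i} g(z) = - 3 i e^{\omega}
  F(ω) = 2πi·ΣRes = 6 \pi e^{\omega}

Both cases combine into a single formula in |ω|:

F(ω) = 6 \pi e^{- \left|{\omega}\right|}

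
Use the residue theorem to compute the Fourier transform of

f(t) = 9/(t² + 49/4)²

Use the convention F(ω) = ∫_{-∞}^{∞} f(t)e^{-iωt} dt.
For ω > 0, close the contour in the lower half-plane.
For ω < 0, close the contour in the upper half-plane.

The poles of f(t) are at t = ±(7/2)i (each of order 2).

Let g(z) = f(z)e^{-iωz}; for large |z| the factor e^{-iωz} decays in the lower half-plane when ω > 0 and in the upper half-plane when ω < 0.

Case ω > 0 (lower half-plane, clockwise contour ⇒ F(ω) = -2πi·ΣRes):
  Res_{z = - \frac{7 i}{2}} g(z) = \frac{9 i \left(7 \omega + 2\right) e^{- \frac{7 \omega}{2}}}{343} (pole of order 2)
  F(ω) = -2πi·ΣRes = \frac{18 \pi \left(7 \omega + 2\right) e^{- \frac{7 \omega}{2}}}{343}

Case ω < 0 (upper half-plane, counterclockwise contour ⇒ F(ω) = +2πi·ΣRes):
  Res_{z = \frac{7 i}{2}} g(z) = \frac{9 i \left(7 \omega - 2\right) e^{\frac{7 \omega}{2}}}{343} (pole of order 2)
  F(ω) = 2πi·ΣRes = \frac{18 \pi \left(2 - 7 \omega\right) e^{\frac{7 \omega}{2}}}{343}

Both cases combine into a single formula in |ω|:

F(ω) = \frac{18 \pi \left(7 \left|{\omega}\right| + 2\right) e^{- \frac{7 \left|{\omega}\right|}{2}}}{343}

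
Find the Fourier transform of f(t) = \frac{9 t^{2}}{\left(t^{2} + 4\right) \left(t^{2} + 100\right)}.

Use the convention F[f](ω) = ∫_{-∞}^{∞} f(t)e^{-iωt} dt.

F(ω) = \frac{3 \pi \left(5 - e^{8 \left|{\omega}\right|}\right) e^{- 10 \left|{\omega}\right|}}{16}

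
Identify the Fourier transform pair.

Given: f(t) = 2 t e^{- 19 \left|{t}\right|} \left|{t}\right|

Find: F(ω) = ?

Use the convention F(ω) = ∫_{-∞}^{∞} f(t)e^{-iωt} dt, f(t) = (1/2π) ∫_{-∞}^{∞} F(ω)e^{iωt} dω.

F(ω) = \frac{8 i \omega \left(\omega^{2} - 1083\right)}{\left(\omega^{2} + 361\right)^{3}}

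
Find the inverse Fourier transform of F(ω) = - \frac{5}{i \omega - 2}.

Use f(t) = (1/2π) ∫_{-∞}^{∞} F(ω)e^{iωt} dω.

f(t) = 5 e^{2 t} u\left(- t\right)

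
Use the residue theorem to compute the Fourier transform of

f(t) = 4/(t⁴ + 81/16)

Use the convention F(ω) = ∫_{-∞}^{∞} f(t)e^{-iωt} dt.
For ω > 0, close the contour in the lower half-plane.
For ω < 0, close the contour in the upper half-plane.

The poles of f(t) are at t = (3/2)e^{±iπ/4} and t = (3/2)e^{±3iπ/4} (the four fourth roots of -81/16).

Let g(z) = f(z)e^{-iωz}; for large |z| the factor e^{-iωz} decays in the lower half-plane when ω > 0 and in the upper half-plane when ω < 0.

Case ω > 0 (lower half-plane, clockwise contour ⇒ F(ω) = -2πi·ΣRes):
  Res_{z = - \frac{3 \sqrt{2}}{4} - \frac{3 \sqrt{2} i}{4}} g(z) = \frac{4 \sqrt{2} \left(1 + i\right) e^{\frac{3 \sqrt{2} \omega \left(-1 + i\right)}{4}}}{27}
  Res_{z = \frac{3 \sqrt{2}}{4} - \frac{3 \sqrt{2} i}{4}} g(z) = \frac{4 \sqrt{2} \left(-1 + i\right) e^{- \frac{3 \sqrt{2} \omega \left(1 + i\right)}{4}}}{27}
  F(ω) = -2πi·ΣRes = \frac{8 \sqrt{2} \pi \left(\left(1 - i\right) e^{\frac{3 \sqrt{2} i \omega}{2}} + 1 + i\right) e^{- \frac{3 \sqrt{2} \omega \left(1 + i\right)}{4}}}{27} = \frac{32 \pi e^{- \frac{3 \sqrt{2} \omega}{4}} \sin{\left(\frac{3 \sqrt{2} \omega}{4} + \frac{\pi}{4} \right)}}{27}

Case ω < 0 (upper half-plane, counterclockwise contour ⇒ F(ω) = +2πi·ΣRes):
  Res_{z = \frac{3 \sqrt{2}}{4} + \frac{3 \sqrt{2} i}{4}} g(z) = - \frac{4 \sqrt{2} \left(1 + i\right) e^{\frac{3 \sqrt{2} \omega \left(1 - i\right)}{4}}}{27}
  Res_{z = - \frac{3 \sqrt{2}}{4} + \frac{3 \sqrt{2} i}{4}} g(z) = \frac{4 \sqrt{2} \left(1 - i\right) e^{\frac{3 \sqrt{2} \omega \left(1 + i\right)}{4}}}{27}
  F(ω) = 2πi·ΣRes = - \frac{8 \sqrt{2} i \pi \left(\left(1 + i\right) e^{\frac{3 \sqrt{2} \omega \left(1 - i\right)}{4}} - \left(1 - i\right) e^{\frac{3 \sqrt{2} \omega \left(1 + i\right)}{4}}\right)}{27} = \frac{32 \pi e^{\frac{3 \sqrt{2} \omega}{4}} \cos{\left(\frac{3 \sqrt{2} \omega}{4} + \frac{\pi}{4} \right)}}{27}

Both cases combine into a single formula in |ω|:

F(ω) = \frac{32 \pi e^{- \frac{3 \sqrt{2} \left|{\omega}\right|}{4}} \sin{\left(\frac{3 \sqrt{2} \left|{\omega}\right|}{4} + \frac{\pi}{4} \right)}}{27}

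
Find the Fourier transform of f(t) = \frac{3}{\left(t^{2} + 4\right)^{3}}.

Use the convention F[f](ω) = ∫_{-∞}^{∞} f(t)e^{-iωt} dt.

F(ω) = \frac{3 \pi \left(4 \omega^{2} + 6 \left|{\omega}\right| + 3\right) e^{- 2 \left|{\omega}\right|}}{256}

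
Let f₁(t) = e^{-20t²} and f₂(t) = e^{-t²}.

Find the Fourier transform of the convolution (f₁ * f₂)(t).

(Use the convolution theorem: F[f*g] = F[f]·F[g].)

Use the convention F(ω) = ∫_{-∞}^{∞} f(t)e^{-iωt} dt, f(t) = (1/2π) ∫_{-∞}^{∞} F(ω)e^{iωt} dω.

F[f₁*f₂](ω) = \frac{\sqrt{5} \pi e^{- \frac{21 \omega^{2}}{80}}}{10}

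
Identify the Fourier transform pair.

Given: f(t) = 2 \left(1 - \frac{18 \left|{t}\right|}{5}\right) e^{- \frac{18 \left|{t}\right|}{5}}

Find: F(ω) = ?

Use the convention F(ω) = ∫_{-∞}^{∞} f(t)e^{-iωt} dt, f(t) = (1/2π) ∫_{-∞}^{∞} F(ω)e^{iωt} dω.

F(ω) = \frac{18000 \omega^{2}}{\left(25 \omega^{2} + 324\right)^{2}}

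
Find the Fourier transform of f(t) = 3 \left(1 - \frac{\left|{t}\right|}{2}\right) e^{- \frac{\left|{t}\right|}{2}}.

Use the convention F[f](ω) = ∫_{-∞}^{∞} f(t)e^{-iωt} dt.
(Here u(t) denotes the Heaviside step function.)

F(ω) = \frac{96 \omega^{2}}{\left(4 \omega^{2} + 1\right)^{2}}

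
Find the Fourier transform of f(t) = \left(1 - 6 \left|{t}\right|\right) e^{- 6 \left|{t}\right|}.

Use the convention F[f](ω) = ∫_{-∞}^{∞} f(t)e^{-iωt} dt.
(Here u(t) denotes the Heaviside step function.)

F(ω) = \frac{24 \omega^{2}}{\left(\omega^{2} + 36\right)^{2}}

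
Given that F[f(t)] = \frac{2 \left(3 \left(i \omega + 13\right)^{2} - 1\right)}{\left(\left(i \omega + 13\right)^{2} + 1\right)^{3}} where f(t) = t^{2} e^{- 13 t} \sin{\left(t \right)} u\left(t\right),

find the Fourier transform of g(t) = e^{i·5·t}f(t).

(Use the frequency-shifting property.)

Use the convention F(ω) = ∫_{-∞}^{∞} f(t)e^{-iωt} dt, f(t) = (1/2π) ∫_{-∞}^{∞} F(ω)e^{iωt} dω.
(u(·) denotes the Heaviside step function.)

F[g](ω) = \frac{2 \left(3 \left(i \left(\omega - 5\right) + 13\right)^{2} - 1\right)}{\left(\left(i \left(\omega - 5\right) + 13\right)^{2} + 1\right)^{3}}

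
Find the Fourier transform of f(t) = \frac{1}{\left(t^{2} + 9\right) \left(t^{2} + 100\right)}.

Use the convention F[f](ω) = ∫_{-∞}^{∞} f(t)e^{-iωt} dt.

F(ω) = \frac{\pi \left(10 e^{7 \left|{\omega}\right|} - 3\right) e^{- 10 \left|{\omega}\right|}}{2730}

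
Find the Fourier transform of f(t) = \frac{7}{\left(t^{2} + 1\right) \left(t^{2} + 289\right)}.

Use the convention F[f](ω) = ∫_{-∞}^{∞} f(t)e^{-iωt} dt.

F(ω) = \frac{7 \pi \left(17 e^{16 \left|{\omega}\right|} - 1\right) e^{- 17 \left|{\omega}\right|}}{4896}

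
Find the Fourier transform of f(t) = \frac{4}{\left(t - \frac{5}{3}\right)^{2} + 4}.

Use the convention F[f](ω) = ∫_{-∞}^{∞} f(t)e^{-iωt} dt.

F(ω) = 2 \pi e^{- \frac{5 i \omega}{3} - 2 \left|{\omega}\right|}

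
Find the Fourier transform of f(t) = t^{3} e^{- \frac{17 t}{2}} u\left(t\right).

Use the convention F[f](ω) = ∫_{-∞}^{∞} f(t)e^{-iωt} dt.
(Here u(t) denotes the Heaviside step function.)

F(ω) = \frac{96}{\left(2 i \omega + 17\right)^{4}}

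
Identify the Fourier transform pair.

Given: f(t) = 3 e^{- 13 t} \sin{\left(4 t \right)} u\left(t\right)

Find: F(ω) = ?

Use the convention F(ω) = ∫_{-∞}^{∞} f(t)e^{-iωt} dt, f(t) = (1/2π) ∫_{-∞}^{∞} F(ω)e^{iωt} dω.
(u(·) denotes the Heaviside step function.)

F(ω) = \frac{12}{\left(i \omega + 13\right)^{2} + 16}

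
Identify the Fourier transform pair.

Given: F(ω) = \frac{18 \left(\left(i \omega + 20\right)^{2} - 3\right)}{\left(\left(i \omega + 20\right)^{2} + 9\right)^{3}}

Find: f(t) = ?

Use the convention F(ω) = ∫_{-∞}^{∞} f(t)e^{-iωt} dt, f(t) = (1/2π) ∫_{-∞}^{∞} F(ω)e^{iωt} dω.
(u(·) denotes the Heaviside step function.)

f(t) = t^{2} e^{- 20 t} \sin{\left(3 t \right)} u\left(t\right)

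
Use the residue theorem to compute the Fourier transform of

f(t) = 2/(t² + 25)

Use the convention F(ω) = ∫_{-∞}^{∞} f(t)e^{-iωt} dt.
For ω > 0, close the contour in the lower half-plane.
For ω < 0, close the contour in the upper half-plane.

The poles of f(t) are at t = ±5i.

Let g(z) = f(z)e^{-iωz}; for large |z| the factor e^{-iωz} decays in the lower half-plane when ω > 0 and in the upper half-plane when ω < 0.

Case ω > 0 (lower half-plane, clockwise contour ⇒ F(ω) = -2πi·ΣRes):
  Res_{z = - 5 i} g(z) = \frac{i e^{- 5 \omega}}{5}
  F(ω) = -2πi·ΣRes = \frac{2 \pi e^{- 5 \omega}}{5}

Case ω < 0 (upper half-plane, counterclockwise contour ⇒ F(ω) = +2πi·ΣRes):
  Res_{z = 5 i} g(z) = - \frac{i e^{5 \omega}}{5}
  F(ω) = 2πi·ΣRes = \frac{2 \pi e^{5 \omega}}{5}

Both cases combine into a single formula in |ω|:

F(ω) = \frac{2 \pi e^{- 5 \left|{\omega}\right|}}{5}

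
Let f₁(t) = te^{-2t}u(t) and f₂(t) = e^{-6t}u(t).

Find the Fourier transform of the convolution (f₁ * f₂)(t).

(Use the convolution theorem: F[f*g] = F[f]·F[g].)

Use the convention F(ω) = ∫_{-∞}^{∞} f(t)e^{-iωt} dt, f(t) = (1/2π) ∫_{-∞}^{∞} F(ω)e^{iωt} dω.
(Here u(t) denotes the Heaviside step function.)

F[f₁*f₂](ω) = \frac{1}{\left(i \omega + 2\right)^{2} \left(i \omega + 6\right)}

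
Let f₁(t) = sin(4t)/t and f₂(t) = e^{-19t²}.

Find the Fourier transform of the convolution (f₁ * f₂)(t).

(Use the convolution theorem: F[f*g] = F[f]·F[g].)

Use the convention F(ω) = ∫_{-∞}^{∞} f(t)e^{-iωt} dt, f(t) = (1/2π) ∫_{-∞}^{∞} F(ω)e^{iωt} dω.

F[f₁*f₂](ω) = \begin{cases} \frac{\sqrt{19} \pi^{\frac{3}{2}} e^{- \frac{\omega^{2}}{76}}}{19} & \text{for}\: \omega > -4 \wedge \omega < 4 \\0 & \text{otherwise} \end{cases}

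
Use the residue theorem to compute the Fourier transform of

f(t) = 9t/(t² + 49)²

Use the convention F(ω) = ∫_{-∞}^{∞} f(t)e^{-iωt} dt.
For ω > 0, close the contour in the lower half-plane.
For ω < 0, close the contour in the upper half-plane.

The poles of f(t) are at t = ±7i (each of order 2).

Let g(z) = f(z)e^{-iωz}; for large |z| the factor e^{-iωz} decays in the lower half-plane when ω > 0 and in the upper half-plane when ω < 0.

Case ω > 0 (lower half-plane, clockwise contour ⇒ F(ω) = -2πi·ΣRes):
  Res_{z = - 7 i} g(z) = \frac{9 \omega e^{- 7 \omega}}{28} (pole of order 2)
  F(ω) = -2πi·ΣRes = - \frac{9 i \pi \omega e^{- 7 \omega}}{14}

Case ω < 0 (upper half-plane, counterclockwise contour ⇒ F(ω) = +2πi·ΣRes):
  Res_{z = 7 i} g(z) = - \frac{9 \omega e^{7 \omega}}{28} (pole of order 2)
  F(ω) = 2πi·ΣRes = - \frac{9 i \pi \omega e^{7 \omega}}{14}

Both cases combine into a single formula in |ω|:

F(ω) = - \frac{9 i \pi \omega e^{- 7 \left|{\omega}\right|}}{14}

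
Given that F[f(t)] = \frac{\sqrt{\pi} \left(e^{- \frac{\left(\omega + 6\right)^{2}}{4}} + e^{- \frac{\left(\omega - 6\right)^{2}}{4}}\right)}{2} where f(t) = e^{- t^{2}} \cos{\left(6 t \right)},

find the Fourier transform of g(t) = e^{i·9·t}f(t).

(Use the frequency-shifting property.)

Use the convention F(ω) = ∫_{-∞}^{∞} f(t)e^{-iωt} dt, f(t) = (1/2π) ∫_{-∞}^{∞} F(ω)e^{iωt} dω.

F[g](ω) = \frac{\sqrt{\pi} \left(e^{6 \omega} + e^{54}\right) e^{- \frac{\omega^{2}}{4} + \frac{3 \omega}{2} - \frac{225}{4}}}{2}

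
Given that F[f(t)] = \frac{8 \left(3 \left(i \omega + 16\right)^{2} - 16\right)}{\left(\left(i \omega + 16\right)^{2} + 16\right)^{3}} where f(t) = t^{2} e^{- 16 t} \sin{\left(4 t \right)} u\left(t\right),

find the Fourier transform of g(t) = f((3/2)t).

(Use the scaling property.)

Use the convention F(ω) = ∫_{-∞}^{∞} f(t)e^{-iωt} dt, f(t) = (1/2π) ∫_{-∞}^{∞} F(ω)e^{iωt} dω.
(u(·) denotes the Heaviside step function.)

F[g](ω) = \frac{81 \left(\left(i \omega + 24\right)^{2} - 12\right)}{\left(\left(i \omega + 24\right)^{2} + 36\right)^{3}}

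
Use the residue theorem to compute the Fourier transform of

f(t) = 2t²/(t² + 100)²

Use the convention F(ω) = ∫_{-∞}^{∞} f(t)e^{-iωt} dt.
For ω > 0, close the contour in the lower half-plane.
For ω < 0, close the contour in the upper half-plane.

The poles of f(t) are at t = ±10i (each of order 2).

Let g(z) = f(z)e^{-iωz}; for large |z| the factor e^{-iωz} decays in the lower half-plane when ω > 0 and in the upper half-plane when ω < 0.

Case ω > 0 (lower half-plane, clockwise contour ⇒ F(ω) = -2πi·ΣRes):
  Res_{z = - 10 i} g(z) = \frac{i \left(1 - 10 \omega\right) e^{- 10 \omega}}{20} (pole of order 2)
  F(ω) = -2πi·ΣRes = \frac{\pi \left(1 - 10 \omega\right) e^{- 10 \omega}}{10}

Case ω < 0 (upper half-plane, counterclockwise contour ⇒ F(ω) = +2πi·ΣRes):
  Res_{z = 10 i} g(z) = \frac{i \left(- 10 \omega - 1\right) e^{10 \omega}}{20} (pole of order 2)
  F(ω) = 2πi·ΣRes = \frac{\pi \left(10 \omega + 1\right) e^{10 \omega}}{10}

Both cases combine into a single formula in |ω|:

F(ω) = \frac{\pi \left(1 - 10 \left|{\omega}\right|\right) e^{- 10 \left|{\omega}\right|}}{10}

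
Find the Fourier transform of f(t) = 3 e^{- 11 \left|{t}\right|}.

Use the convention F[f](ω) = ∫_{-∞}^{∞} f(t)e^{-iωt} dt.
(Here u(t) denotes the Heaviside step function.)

F(ω) = \frac{66}{\omega^{2} + 121}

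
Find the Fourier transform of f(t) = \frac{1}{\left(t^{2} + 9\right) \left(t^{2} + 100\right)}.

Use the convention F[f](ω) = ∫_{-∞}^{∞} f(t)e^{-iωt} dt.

F(ω) = \frac{\pi \left(10 e^{7 \left|{\omega}\right|} - 3\right) e^{- 10 \left|{\omega}\right|}}{2730}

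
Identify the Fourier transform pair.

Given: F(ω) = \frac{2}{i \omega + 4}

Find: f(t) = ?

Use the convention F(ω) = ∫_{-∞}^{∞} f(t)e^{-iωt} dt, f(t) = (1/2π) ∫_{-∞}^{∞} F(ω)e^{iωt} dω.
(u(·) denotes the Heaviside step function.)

f(t) = 2 e^{- 4 t} u\left(t\right)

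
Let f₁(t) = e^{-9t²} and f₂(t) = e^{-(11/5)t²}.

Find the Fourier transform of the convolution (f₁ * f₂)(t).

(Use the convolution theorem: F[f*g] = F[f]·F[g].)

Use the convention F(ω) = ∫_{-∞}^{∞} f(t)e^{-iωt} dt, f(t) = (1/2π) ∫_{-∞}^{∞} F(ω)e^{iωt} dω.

F[f₁*f₂](ω) = \frac{\sqrt{55} \pi e^{- \frac{14 \omega^{2}}{99}}}{33}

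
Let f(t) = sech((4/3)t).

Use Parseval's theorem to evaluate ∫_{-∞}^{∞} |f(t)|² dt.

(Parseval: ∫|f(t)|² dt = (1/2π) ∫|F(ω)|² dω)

∫|f(t)|² dt = \frac{3}{2}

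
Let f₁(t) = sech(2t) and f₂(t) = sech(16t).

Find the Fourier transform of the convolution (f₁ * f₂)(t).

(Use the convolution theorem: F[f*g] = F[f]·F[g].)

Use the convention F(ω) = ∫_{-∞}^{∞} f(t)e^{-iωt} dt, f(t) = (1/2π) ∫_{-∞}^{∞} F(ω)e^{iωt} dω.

F[f₁*f₂](ω) = \frac{\pi^{2}}{32 \cosh{\left(\frac{\pi \omega}{32} \right)} \cosh{\left(\frac{\pi \omega}{4} \right)}}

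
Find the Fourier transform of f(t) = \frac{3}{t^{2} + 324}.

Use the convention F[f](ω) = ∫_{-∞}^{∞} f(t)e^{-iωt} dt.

F(ω) = \frac{\pi e^{- 18 \left|{\omega}\right|}}{6}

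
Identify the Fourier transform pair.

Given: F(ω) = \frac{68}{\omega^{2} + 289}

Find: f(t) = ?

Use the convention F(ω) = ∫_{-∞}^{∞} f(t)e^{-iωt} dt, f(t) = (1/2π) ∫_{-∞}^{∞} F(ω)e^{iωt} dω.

f(t) = 2 e^{- 17 \left|{t}\right|}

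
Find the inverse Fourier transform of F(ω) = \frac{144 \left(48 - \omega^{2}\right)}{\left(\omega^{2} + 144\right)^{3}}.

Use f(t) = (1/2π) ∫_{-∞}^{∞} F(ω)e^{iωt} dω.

f(t) = t^{2} e^{- 12 \left|{t}\right|}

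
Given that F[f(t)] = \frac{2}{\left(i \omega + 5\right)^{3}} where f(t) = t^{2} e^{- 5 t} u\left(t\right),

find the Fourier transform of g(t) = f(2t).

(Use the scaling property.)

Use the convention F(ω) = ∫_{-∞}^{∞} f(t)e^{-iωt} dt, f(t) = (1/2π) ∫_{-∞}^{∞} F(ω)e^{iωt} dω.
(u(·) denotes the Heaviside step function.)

F[g](ω) = \frac{8}{\left(i \omega + 10\right)^{3}}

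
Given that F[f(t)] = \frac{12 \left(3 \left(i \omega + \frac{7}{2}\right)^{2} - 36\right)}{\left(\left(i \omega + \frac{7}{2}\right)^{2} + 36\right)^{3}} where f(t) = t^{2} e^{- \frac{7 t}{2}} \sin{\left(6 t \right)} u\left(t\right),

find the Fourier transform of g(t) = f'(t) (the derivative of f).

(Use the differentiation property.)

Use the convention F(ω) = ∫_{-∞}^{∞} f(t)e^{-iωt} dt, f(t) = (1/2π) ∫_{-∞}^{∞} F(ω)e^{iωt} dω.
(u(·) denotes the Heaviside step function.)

F[g](ω) = \frac{576 i \omega \left(\left(2 i \omega + 7\right)^{2} - 48\right)}{\left(\left(2 i \omega + 7\right)^{2} + 144\right)^{3}}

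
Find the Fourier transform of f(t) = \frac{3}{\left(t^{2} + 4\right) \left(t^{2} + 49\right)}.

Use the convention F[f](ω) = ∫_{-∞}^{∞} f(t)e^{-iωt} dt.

F(ω) = \frac{\pi \left(7 e^{5 \left|{\omega}\right|} - 2\right) e^{- 7 \left|{\omega}\right|}}{210}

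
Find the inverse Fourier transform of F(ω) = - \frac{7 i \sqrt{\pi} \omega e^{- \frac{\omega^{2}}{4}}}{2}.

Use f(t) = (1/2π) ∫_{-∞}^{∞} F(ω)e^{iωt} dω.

f(t) = 7 t e^{- t^{2}}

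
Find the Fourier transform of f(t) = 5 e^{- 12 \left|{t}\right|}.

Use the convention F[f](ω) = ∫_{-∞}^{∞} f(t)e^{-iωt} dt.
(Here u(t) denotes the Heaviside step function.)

F(ω) = \frac{120}{\omega^{2} + 144}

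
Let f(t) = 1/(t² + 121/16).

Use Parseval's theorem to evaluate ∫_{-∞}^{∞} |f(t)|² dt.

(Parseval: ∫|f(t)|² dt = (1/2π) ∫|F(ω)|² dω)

∫|f(t)|² dt = \frac{32 \pi}{1331}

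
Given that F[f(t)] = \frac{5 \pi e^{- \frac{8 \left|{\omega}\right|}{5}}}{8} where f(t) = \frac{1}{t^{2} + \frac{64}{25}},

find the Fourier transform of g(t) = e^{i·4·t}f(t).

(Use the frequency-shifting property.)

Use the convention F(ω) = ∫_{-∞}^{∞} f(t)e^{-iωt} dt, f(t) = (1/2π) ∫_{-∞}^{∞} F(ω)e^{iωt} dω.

F[g](ω) = \frac{5 \pi e^{- \frac{8 \left|{\omega - 4}\right|}{5}}}{8}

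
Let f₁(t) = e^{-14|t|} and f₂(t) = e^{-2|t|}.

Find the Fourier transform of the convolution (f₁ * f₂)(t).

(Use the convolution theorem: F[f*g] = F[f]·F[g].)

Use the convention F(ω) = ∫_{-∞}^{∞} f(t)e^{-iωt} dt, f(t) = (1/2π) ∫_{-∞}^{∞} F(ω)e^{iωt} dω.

F[f₁*f₂](ω) = \frac{112}{\left(\omega^{2} + 4\right) \left(\omega^{2} + 196\right)}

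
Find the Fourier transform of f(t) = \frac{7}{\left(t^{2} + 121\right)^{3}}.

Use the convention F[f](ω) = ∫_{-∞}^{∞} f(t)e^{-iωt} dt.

F(ω) = \frac{7 \pi \left(121 \omega^{2} + 33 \left|{\omega}\right| + 3\right) e^{- 11 \left|{\omega}\right|}}{1288408}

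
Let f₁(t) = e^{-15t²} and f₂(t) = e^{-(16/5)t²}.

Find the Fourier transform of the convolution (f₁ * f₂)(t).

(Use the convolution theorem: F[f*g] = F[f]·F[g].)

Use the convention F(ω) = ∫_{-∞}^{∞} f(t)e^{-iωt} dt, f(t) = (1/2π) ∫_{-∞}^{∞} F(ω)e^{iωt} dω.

F[f₁*f₂](ω) = \frac{\sqrt{3} \pi e^{- \frac{91 \omega^{2}}{960}}}{12}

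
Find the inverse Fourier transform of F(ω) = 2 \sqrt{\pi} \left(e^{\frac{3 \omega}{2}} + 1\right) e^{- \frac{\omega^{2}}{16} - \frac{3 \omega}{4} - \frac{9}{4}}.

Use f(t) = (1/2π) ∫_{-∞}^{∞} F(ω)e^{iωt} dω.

f(t) = 8 e^{- 4 t^{2}} \cos{\left(6 t \right)}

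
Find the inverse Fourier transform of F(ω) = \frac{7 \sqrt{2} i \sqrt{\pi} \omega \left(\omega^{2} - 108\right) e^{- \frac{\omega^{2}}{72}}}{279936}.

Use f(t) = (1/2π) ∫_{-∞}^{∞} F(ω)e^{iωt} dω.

f(t) = 7 t^{3} e^{- 18 t^{2}}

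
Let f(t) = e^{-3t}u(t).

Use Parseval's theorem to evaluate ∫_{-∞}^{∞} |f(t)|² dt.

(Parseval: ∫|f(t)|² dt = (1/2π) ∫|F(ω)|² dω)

∫|f(t)|² dt = \frac{1}{6}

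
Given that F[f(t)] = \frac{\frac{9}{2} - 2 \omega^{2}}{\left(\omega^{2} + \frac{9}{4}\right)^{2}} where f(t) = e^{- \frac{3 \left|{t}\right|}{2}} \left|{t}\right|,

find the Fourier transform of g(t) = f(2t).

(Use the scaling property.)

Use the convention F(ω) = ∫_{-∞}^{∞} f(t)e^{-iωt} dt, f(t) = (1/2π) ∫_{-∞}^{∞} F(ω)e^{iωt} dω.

F[g](ω) = \frac{4 \left(9 - \omega^{2}\right)}{\left(\omega^{2} + 9\right)^{2}}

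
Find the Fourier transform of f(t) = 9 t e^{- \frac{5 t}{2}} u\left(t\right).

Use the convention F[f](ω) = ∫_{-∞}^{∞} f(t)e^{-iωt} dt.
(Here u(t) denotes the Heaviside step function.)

F(ω) = \frac{36}{\left(2 i \omega + 5\right)^{2}}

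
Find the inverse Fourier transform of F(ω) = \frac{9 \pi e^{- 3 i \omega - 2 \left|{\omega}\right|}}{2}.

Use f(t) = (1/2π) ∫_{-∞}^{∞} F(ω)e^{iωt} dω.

f(t) = \frac{9}{\left(t - 3\right)^{2} + 4}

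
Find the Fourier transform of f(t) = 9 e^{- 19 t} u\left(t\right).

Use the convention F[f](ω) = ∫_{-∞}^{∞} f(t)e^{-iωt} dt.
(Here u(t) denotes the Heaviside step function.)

F(ω) = \frac{9}{i \omega + 19}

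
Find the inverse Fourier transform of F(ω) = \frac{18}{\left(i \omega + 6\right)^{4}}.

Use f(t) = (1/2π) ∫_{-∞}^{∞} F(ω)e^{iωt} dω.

f(t) = 3 t^{3} e^{- 6 t} u\left(t\right)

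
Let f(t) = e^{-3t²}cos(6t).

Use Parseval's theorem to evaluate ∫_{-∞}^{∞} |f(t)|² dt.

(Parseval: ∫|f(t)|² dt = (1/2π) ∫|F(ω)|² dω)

∫|f(t)|² dt = \frac{\sqrt{6} \sqrt{\pi} \left(1 + e^{6}\right)}{12 e^{6}}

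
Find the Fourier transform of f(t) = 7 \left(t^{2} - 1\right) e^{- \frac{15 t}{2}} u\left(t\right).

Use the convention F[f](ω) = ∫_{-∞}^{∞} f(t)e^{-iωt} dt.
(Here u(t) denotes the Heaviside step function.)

F(ω) = \frac{14 \left(16 i \omega - \left(2 i \omega + 15\right)^{3} + 120\right)}{\left(2 i \omega + 15\right)^{4}}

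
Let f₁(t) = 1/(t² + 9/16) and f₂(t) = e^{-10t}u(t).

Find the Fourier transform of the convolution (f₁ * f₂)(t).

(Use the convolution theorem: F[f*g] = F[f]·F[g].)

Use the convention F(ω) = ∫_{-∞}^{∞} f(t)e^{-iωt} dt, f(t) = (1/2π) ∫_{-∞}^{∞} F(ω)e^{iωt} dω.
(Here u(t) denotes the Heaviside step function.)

F[f₁*f₂](ω) = \frac{4 \pi e^{- \frac{3 \left|{\omega}\right|}{4}}}{3 \left(i \omega + 10\right)}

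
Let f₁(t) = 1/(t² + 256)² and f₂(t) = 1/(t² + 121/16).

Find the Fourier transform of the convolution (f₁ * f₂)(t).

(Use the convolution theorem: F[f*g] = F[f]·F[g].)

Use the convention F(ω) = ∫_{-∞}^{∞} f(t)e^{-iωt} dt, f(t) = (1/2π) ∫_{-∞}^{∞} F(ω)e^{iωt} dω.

F[f₁*f₂](ω) = \frac{\pi^{2} \left(16 \left|{\omega}\right| + 1\right) e^{- \frac{75 \left|{\omega}\right|}{4}}}{22528}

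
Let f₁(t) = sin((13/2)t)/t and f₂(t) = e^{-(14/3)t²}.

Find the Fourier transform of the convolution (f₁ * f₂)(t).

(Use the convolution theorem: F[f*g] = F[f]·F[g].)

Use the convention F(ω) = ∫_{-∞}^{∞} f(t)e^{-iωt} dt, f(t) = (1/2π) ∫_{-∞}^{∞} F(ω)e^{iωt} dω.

F[f₁*f₂](ω) = \begin{cases} \frac{\sqrt{42} \pi^{\frac{3}{2}} e^{- \frac{3 \omega^{2}}{56}}}{14} & \text{for}\: \omega > - \frac{13}{2} \wedge \omega < \frac{13}{2} \\0 & \text{otherwise} \end{cases}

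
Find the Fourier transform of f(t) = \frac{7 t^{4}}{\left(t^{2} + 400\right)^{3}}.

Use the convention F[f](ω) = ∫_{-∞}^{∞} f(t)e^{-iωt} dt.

F(ω) = \frac{7 \pi \left(400 \omega^{2} - 100 \left|{\omega}\right| + 3\right) e^{- 20 \left|{\omega}\right|}}{160}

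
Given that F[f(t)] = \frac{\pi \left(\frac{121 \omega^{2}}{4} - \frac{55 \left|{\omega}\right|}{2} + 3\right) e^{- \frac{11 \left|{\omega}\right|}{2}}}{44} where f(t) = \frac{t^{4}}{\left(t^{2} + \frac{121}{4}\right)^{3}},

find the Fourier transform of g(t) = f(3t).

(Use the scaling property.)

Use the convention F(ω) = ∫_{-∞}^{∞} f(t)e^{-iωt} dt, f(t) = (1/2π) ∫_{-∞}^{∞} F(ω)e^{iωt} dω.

F[g](ω) = \frac{\pi \left(121 \omega^{2} - 330 \left|{\omega}\right| + 108\right) e^{- \frac{11 \left|{\omega}\right|}{6}}}{4752}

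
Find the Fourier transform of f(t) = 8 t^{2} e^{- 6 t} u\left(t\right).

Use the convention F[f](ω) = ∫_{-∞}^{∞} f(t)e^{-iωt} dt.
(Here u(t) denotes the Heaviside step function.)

F(ω) = \frac{16}{\left(i \omega + 6\right)^{3}}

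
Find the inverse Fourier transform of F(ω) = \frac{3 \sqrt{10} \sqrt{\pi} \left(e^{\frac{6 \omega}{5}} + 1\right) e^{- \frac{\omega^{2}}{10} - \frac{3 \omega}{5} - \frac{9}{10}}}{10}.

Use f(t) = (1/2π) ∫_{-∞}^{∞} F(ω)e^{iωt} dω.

f(t) = 3 e^{- \frac{5 t^{2}}{2}} \cos{\left(3 t \right)}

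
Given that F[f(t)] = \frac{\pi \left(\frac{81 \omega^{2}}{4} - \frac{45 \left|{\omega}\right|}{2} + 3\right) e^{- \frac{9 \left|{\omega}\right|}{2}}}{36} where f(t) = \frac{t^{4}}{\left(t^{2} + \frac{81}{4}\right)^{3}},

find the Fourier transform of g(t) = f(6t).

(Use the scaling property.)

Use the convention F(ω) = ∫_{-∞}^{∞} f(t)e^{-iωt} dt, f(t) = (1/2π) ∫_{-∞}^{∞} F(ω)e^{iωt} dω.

F[g](ω) = \frac{\pi \left(3 \omega^{2} - 20 \left|{\omega}\right| + 16\right) e^{- \frac{3 \left|{\omega}\right|}{4}}}{1152}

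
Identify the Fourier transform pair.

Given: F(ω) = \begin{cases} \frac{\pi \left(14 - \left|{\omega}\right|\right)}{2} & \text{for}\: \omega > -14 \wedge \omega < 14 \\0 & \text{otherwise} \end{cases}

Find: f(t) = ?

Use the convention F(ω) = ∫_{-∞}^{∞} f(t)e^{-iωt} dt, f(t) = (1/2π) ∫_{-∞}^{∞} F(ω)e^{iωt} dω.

f(t) = \frac{\sin^{2}{\left(7 t \right)}}{t^{2}}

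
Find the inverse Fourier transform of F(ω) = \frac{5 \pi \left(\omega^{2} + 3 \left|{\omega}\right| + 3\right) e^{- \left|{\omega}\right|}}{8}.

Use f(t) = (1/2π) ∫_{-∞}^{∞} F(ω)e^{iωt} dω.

f(t) = \frac{5}{\left(t^{2} + 1\right)^{3}}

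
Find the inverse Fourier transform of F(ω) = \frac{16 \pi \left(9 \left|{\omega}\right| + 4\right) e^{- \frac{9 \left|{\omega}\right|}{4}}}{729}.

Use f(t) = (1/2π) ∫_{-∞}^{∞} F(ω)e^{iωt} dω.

f(t) = \frac{2}{\left(t^{2} + \frac{81}{16}\right)^{2}}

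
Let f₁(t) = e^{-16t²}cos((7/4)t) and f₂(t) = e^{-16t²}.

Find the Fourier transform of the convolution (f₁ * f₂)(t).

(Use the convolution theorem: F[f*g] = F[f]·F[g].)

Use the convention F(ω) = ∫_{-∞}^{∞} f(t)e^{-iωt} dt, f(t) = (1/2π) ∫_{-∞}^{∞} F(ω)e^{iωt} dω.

F[f₁*f₂](ω) = \frac{\pi \left(e^{\frac{7 \omega}{64}} + 1\right) e^{- \frac{\omega^{2}}{32} - \frac{7 \omega}{128} - \frac{49}{1024}}}{32}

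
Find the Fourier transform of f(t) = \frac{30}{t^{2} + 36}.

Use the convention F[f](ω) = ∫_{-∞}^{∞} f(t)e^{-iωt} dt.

F(ω) = 5 \pi e^{- 6 \left|{\omega}\right|}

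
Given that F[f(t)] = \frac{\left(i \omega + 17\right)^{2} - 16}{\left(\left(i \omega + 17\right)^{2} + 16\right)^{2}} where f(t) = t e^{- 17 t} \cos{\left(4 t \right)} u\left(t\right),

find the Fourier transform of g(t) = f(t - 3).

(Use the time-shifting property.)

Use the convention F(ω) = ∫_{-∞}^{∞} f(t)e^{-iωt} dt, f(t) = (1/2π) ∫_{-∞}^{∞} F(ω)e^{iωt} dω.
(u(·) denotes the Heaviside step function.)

F[g](ω) = \frac{\left(\left(i \omega + 17\right)^{2} - 16\right) e^{- 3 i \omega}}{\left(\left(i \omega + 17\right)^{2} + 16\right)^{2}}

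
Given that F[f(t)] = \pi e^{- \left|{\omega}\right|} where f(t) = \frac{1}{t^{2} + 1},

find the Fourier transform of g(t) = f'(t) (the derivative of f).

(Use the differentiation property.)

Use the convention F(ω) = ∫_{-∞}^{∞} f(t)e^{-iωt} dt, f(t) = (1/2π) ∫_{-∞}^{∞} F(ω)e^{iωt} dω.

F[g](ω) = i \pi \omega e^{- \left|{\omega}\right|}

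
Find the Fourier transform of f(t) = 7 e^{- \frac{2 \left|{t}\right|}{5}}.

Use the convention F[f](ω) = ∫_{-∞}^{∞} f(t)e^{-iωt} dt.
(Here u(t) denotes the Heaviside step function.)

F(ω) = \frac{140}{25 \omega^{2} + 4}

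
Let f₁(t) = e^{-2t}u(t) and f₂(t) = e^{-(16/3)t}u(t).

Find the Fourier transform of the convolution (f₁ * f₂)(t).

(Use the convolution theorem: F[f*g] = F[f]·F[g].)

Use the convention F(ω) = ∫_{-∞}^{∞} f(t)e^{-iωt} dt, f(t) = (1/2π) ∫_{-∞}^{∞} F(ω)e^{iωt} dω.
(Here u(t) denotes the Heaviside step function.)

F[f₁*f₂](ω) = \frac{3}{\left(i \omega + 2\right) \left(3 i \omega + 16\right)}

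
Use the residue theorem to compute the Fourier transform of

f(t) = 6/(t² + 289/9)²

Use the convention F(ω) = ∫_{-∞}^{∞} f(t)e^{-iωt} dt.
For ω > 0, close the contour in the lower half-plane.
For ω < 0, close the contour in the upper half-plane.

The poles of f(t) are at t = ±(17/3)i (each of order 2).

Let g(z) = f(z)e^{-iωz}; for large |z| the factor e^{-iωz} decays in the lower half-plane when ω > 0 and in the upper half-plane when ω < 0.

Case ω > 0 (lower half-plane, clockwise contour ⇒ F(ω) = -2πi·ΣRes):
  Res_{z = - \frac{17 i}{3}} g(z) = \frac{27 i \left(17 \omega + 3\right) e^{- \frac{17 \omega}{3}}}{9826} (pole of order 2)
  F(ω) = -2πi·ΣRes = \frac{27 \pi \left(17 \omega + 3\right) e^{- \frac{17 \omega}{3}}}{4913}

Case ω < 0 (upper half-plane, counterclockwise contour ⇒ F(ω) = +2πi·ΣRes):
  Res_{z = \frac{17 i}{3}} g(z) = \frac{27 i \left(17 \omega - 3\right) e^{\frac{17 \omega}{3}}}{9826} (pole of order 2)
  F(ω) = 2πi·ΣRes = \frac{27 \pi \left(3 - 17 \omega\right) e^{\frac{17 \omega}{3}}}{4913}

Both cases combine into a single formula in |ω|:

F(ω) = \frac{27 \pi \left(17 \left|{\omega}\right| + 3\right) e^{- \frac{17 \left|{\omega}\right|}{3}}}{4913}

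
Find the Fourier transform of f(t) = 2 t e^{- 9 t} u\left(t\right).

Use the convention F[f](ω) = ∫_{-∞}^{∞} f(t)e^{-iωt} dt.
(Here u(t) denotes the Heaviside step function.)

F(ω) = \frac{2}{\left(i \omega + 9\right)^{2}}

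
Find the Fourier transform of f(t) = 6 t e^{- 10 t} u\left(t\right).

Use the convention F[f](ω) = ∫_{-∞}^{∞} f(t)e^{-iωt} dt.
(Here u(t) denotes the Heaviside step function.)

F(ω) = \frac{6}{\left(i \omega + 10\right)^{2}}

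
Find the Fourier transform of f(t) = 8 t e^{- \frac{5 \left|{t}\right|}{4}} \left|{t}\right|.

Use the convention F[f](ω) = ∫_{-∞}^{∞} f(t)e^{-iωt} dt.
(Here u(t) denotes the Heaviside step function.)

F(ω) = \frac{8192 i \omega \left(16 \omega^{2} - 75\right)}{\left(16 \omega^{2} + 25\right)^{3}}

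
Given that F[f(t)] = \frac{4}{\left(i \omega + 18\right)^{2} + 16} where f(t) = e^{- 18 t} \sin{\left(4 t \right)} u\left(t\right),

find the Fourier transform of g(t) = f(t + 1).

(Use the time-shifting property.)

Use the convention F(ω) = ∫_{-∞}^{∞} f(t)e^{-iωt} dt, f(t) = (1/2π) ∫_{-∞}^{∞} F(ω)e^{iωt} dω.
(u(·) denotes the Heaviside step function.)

F[g](ω) = \frac{4 e^{i \omega}}{\left(i \omega + 18\right)^{2} + 16}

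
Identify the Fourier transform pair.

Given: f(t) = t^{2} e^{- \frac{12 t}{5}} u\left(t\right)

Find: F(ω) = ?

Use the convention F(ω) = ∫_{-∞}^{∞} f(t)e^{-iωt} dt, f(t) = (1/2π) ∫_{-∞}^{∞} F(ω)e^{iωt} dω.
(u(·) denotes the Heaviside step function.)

F(ω) = \frac{250}{\left(5 i \omega + 12\right)^{3}}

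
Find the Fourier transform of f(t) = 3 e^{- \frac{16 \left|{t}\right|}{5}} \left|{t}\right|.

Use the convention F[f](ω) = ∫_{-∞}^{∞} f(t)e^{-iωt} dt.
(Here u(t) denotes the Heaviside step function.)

F(ω) = \frac{150 \left(256 - 25 \omega^{2}\right)}{\left(25 \omega^{2} + 256\right)^{2}}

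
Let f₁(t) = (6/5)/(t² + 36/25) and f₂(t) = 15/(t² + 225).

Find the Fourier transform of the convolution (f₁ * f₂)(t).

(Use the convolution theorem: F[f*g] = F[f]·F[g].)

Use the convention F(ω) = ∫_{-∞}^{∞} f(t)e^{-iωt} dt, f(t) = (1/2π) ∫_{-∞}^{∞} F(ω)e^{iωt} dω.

F[f₁*f₂](ω) = \pi^{2} e^{- \frac{81 \left|{\omega}\right|}{5}}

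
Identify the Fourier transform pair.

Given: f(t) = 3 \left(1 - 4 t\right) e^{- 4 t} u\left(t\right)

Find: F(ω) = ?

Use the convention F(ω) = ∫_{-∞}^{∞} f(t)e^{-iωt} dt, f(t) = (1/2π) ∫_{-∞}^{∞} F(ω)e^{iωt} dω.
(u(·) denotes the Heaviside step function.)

F(ω) = \frac{3 i \omega}{- \omega^{2} + 8 i \omega + 16}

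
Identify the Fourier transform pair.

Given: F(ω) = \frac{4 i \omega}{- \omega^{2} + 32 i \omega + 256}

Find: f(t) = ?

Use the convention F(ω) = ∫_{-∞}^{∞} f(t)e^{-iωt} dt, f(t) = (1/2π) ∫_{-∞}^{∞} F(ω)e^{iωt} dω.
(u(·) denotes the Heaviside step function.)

f(t) = 4 \left(1 - 16 t\right) e^{- 16 t} u\left(t\right)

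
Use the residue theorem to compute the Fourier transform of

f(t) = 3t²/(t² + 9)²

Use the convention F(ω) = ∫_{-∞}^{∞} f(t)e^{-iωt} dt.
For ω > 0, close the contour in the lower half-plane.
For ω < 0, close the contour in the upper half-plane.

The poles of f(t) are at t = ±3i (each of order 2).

Let g(z) = f(z)e^{-iωz}; for large |z| the factor e^{-iωz} decays in the lower half-plane when ω > 0 and in the upper half-plane when ω < 0.

Case ω > 0 (lower half-plane, clockwise contour ⇒ F(ω) = -2πi·ΣRes):
  Res_{z = - 3 i} g(z) = \frac{i \left(1 - 3 \omega\right) e^{- 3 \omega}}{4} (pole of order 2)
  F(ω) = -2πi·ΣRes = \frac{\pi \left(1 - 3 \omega\right) e^{- 3 \omega}}{2}

Case ω < 0 (upper half-plane, counterclockwise contour ⇒ F(ω) = +2πi·ΣRes):
  Res_{z = 3 i} g(z) = \frac{i \left(- 3 \omega - 1\right) e^{3 \omega}}{4} (pole of order 2)
  F(ω) = 2πi·ΣRes = \frac{\pi \left(3 \omega + 1\right) e^{3 \omega}}{2}

Both cases combine into a single formula in |ω|:

F(ω) = \frac{\pi \left(1 - 3 \left|{\omega}\right|\right) e^{- 3 \left|{\omega}\right|}}{2}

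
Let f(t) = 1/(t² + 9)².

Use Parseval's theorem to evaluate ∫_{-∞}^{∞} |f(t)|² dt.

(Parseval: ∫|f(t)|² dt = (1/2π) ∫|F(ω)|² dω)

∫|f(t)|² dt = \frac{5 \pi}{34992}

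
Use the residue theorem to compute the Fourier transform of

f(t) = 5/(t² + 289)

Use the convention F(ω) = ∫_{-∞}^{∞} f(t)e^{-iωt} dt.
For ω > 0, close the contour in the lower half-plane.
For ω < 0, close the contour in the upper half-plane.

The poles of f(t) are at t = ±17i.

Let g(z) = f(z)e^{-iωz}; for large |z| the factor e^{-iωz} decays in the lower half-plane when ω > 0 and in the upper half-plane when ω < 0.

Case ω > 0 (lower half-plane, clockwise contour ⇒ F(ω) = -2πi·ΣRes):
  Res_{z = - 17 i} g(z) = \frac{5 i e^{- 17 \omega}}{34}
  F(ω) = -2πi·ΣRes = \frac{5 \pi e^{- 17 \omega}}{17}

Case ω < 0 (upper half-plane, counterclockwise contour ⇒ F(ω) = +2πi·ΣRes):
  Res_{z = 17 i} g(z) = - \frac{5 i e^{17 \omega}}{34}
  F(ω) = 2πi·ΣRes = \frac{5 \pi e^{17 \omega}}{17}

Both cases combine into a single formula in |ω|:

F(ω) = \frac{5 \pi e^{- 17 \left|{\omega}\right|}}{17}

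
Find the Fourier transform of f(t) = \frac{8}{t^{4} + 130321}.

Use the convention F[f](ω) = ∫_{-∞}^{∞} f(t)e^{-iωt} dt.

F(ω) = \frac{8 \pi e^{- \frac{19 \sqrt{2} \left|{\omega}\right|}{2}} \sin{\left(\frac{19 \sqrt{2} \left|{\omega}\right|}{2} + \frac{\pi}{4} \right)}}{6859}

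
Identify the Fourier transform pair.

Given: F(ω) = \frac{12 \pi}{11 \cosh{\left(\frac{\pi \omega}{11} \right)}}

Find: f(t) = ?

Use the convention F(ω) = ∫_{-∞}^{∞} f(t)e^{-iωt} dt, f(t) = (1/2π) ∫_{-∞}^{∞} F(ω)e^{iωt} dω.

f(t) = \frac{6}{\cosh{\left(\frac{11 t}{2} \right)}}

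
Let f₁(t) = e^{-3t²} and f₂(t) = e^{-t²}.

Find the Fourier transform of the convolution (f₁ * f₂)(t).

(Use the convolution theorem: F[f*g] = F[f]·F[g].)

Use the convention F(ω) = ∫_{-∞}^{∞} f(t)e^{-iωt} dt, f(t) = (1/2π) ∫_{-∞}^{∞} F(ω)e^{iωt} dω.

F[f₁*f₂](ω) = \frac{\sqrt{3} \pi e^{- \frac{\omega^{2}}{3}}}{3}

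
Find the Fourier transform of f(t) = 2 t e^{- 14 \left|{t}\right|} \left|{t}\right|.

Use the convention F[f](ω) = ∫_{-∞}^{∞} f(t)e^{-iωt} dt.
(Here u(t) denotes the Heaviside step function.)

F(ω) = \frac{8 i \omega \left(\omega^{2} - 588\right)}{\left(\omega^{2} + 196\right)^{3}}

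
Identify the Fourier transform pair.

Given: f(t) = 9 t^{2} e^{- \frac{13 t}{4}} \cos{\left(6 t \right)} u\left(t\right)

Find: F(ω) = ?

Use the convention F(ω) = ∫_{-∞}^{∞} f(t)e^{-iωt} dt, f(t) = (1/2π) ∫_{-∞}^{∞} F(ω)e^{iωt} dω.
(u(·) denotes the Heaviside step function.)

F(ω) = \frac{1152 \left(- 6912 i \omega + \left(4 i \omega + 13\right)^{3} - 22464\right)}{\left(\left(4 i \omega + 13\right)^{2} + 576\right)^{3}}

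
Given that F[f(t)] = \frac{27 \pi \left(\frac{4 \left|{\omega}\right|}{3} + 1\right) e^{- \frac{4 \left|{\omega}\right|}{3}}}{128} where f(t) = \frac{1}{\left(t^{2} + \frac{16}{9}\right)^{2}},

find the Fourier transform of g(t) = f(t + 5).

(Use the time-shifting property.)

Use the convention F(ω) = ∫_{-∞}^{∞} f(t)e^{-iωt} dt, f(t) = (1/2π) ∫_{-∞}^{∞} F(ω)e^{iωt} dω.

F[g](ω) = \frac{9 \pi \left(4 \left|{\omega}\right| + 3\right) e^{5 i \omega - \frac{4 \left|{\omega}\right|}{3}}}{128}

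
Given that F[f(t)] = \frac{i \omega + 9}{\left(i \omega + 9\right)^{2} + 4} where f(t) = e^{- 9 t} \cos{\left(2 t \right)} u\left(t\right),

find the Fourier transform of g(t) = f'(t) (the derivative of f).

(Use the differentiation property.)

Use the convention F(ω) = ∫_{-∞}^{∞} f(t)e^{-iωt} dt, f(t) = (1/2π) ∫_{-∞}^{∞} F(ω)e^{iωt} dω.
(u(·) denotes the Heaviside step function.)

F[g](ω) = \frac{i \omega \left(i \omega + 9\right)}{\left(i \omega + 9\right)^{2} + 4}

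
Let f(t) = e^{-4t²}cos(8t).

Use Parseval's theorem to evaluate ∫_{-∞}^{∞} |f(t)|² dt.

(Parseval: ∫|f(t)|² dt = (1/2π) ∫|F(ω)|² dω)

∫|f(t)|² dt = \frac{\sqrt{2} \sqrt{\pi} \left(1 + e^{8}\right)}{8 e^{8}}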